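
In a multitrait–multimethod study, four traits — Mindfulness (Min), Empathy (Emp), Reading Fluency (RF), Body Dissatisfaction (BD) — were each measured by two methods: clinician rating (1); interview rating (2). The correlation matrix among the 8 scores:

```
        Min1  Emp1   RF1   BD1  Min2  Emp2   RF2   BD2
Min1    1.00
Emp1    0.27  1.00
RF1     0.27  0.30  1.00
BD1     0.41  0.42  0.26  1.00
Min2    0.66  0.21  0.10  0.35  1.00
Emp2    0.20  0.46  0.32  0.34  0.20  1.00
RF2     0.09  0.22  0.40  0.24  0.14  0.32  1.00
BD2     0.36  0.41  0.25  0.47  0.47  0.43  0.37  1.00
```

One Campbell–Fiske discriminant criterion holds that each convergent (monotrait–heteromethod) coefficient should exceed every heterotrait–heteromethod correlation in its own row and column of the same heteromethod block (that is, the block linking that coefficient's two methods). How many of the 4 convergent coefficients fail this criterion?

Each convergent coefficient versus the relevant comparison correlations:
Min (methods 1·2): 0.66 vs {0.20, 0.21, 0.09, 0.10, 0.36, 0.35} → pass.
Emp (methods 1·2): 0.46 vs {0.21, 0.20, 0.22, 0.32, 0.41, 0.34} → pass.
RF (methods 1·2): 0.40 vs {0.10, 0.09, 0.32, 0.22, 0.25, 0.24} → pass.
BD (methods 1·2): 0.47 vs {0.35, 0.36, 0.34, 0.41, 0.24, 0.25} → pass.
0 of 4 fail.

0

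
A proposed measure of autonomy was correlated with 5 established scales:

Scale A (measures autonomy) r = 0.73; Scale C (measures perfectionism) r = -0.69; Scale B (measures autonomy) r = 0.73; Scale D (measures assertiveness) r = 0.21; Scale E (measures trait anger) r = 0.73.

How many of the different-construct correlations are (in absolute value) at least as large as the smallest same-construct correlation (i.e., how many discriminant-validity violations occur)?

Convergent (same construct = autonomy): Scale A, Scale B.
Smallest convergent = 0.73. Discriminant |r|: 0.69, 0.21, 0.73; count ≥ 0.73 → 1.

1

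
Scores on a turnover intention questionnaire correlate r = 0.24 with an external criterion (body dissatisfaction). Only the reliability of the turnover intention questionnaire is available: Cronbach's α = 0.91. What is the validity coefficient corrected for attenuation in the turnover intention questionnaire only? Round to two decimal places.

Single correction: r_c = r_obs / √r_xx = 0.24 / √0.91 = 0.24 / 0.9539 ≈ 0.25.

0.25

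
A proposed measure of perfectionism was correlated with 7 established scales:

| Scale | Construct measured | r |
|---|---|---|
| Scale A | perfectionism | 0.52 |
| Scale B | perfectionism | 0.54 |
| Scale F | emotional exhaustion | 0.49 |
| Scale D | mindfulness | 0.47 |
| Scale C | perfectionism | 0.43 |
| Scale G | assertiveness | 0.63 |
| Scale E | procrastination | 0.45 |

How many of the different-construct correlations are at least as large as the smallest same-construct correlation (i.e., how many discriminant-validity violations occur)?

4

Convergent (same construct = perfectionism): Scale A, Scale B, Scale C.
Smallest convergent = 0.43. Discriminant values: 0.49, 0.47, 0.63, 0.45; count ≥ 0.43 → 4.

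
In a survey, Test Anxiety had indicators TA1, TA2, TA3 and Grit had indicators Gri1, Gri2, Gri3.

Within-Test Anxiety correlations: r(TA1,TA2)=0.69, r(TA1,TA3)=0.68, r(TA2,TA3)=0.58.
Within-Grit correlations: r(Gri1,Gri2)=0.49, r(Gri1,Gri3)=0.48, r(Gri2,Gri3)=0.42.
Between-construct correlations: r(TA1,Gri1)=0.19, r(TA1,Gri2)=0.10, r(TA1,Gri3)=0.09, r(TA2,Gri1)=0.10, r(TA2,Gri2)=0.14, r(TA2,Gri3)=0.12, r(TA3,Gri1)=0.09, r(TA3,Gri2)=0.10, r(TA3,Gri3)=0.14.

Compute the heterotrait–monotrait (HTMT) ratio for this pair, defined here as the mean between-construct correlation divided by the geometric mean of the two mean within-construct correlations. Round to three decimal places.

0.217

Mean between = 1.07/9 = 0.1189.
Mean within-TA = 1.95/3 = 0.6500; mean within-Gri = 1.39/3 = 0.4633.
Geometric mean = √(0.6500 × 0.4633) = 0.5488.
HTMT = 0.1189 / 0.5488 = 0.217.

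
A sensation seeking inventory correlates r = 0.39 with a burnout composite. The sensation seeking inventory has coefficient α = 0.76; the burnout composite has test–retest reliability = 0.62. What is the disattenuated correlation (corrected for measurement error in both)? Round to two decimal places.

r_true = r_obs / √(r_xx · r_yy) = 0.39 / √(0.76 × 0.62) = 0.39 / √0.4712 = 0.39 / 0.6864 ≈ 0.57.

0.57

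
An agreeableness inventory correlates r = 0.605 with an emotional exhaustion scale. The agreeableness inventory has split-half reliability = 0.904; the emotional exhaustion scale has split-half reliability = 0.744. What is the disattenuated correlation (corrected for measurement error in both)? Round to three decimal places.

0.738

r_true = r_obs / √(r_xx · r_yy) = 0.605 / √(0.904 × 0.744) = 0.605 / √0.672576 = 0.605 / 0.8201 ≈ 0.738.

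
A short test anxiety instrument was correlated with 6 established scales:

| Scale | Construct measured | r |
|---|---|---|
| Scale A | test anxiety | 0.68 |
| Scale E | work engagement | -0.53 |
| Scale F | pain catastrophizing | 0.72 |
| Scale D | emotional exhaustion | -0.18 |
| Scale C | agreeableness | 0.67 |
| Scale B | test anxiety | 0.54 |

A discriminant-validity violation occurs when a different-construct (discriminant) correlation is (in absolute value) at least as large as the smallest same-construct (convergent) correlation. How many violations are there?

Convergent (same construct = test anxiety): Scale A, Scale B.
Smallest convergent = 0.54. Discriminant |r|: 0.53, 0.72, 0.18, 0.67; count ≥ 0.54 → 2.

2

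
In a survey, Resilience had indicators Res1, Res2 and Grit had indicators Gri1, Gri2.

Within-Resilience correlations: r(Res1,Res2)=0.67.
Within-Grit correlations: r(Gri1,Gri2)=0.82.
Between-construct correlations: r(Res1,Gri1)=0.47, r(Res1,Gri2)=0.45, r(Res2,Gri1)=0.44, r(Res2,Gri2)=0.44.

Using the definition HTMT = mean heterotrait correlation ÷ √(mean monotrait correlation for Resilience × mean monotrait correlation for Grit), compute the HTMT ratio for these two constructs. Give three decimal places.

0.607

Mean between = 1.80/4 = 0.4500.
Mean within-Res = 0.67/1 = 0.6700; mean within-Gri = 0.82/1 = 0.8200.
Geometric mean = √(0.6700 × 0.8200) = 0.7412.
HTMT = 0.4500 / 0.7412 = 0.607.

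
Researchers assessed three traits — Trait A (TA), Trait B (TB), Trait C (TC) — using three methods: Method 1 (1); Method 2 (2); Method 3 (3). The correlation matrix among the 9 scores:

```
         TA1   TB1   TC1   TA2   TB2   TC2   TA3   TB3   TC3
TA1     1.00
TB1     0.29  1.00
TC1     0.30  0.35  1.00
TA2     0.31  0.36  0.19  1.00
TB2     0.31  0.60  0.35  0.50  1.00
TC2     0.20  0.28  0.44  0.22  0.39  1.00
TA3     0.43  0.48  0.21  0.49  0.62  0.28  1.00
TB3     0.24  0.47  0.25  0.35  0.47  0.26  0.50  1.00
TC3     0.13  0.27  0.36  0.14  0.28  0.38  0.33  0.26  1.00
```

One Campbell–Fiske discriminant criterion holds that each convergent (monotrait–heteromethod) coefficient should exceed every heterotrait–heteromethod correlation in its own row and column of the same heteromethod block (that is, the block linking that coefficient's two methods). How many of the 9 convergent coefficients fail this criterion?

Each convergent coefficient versus the relevant comparison correlations:
TA (methods 1·2): 0.31 vs {0.31, 0.36, 0.20, 0.19} → fail.
TA (methods 1·3): 0.43 vs {0.24, 0.48, 0.13, 0.21} → fail.
TA (methods 2·3): 0.49 vs {0.35, 0.62, 0.14, 0.28} → fail.
TB (methods 1·2): 0.60 vs {0.36, 0.31, 0.28, 0.35} → pass.
TB (methods 1·3): 0.47 vs {0.48, 0.24, 0.27, 0.25} → fail.
TB (methods 2·3): 0.47 vs {0.62, 0.35, 0.28, 0.26} → fail.
TC (methods 1·2): 0.44 vs {0.19, 0.20, 0.35, 0.28} → pass.
TC (methods 1·3): 0.36 vs {0.21, 0.13, 0.25, 0.27} → pass.
TC (methods 2·3): 0.38 vs {0.28, 0.14, 0.26, 0.28} → pass.
5 of 9 fail.

5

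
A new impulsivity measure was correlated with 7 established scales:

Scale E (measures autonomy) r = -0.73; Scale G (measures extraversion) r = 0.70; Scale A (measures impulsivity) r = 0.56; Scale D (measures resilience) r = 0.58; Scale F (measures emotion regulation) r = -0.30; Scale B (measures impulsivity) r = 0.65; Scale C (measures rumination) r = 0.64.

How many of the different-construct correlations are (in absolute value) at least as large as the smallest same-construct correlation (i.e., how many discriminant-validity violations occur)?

4

Convergent (same construct = impulsivity): Scale A, Scale B.
Smallest convergent = 0.56. Discriminant |r|: 0.73, 0.70, 0.58, 0.30, 0.64; count ≥ 0.56 → 4.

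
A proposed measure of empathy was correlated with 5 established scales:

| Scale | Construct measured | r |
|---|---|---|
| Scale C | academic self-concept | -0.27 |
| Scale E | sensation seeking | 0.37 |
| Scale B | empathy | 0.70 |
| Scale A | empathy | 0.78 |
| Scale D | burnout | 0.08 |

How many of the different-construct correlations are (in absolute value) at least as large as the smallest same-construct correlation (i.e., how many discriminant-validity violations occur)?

Convergent (same construct = empathy): Scale B, Scale A.
Smallest convergent = 0.70. Discriminant |r|: 0.27, 0.37, 0.08; count ≥ 0.70 → 0.

0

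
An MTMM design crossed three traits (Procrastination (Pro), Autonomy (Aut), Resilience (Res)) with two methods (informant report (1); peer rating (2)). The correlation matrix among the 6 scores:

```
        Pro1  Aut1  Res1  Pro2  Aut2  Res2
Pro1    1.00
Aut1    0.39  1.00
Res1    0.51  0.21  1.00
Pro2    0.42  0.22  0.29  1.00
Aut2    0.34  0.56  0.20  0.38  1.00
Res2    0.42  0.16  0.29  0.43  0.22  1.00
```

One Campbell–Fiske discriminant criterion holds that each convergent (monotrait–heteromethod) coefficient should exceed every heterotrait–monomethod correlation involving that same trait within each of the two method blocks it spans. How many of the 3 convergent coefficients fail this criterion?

Convergent coefficients and their comparison sets:
Pro (methods 1·2): 0.42 vs {0.39, 0.38, 0.51, 0.43} → fail.
Aut (methods 1·2): 0.56 vs {0.39, 0.38, 0.21, 0.22} → pass.
Res (methods 1·2): 0.29 vs {0.51, 0.43, 0.21, 0.22} → fail.
2 of 3 fail.

2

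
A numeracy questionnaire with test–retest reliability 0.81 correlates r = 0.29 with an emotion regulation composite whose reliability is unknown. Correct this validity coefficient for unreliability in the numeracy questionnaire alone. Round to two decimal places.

0.32

Single correction: r_c = r_obs / √r_xx = 0.29 / √0.81 = 0.29 / 0.9000 ≈ 0.32.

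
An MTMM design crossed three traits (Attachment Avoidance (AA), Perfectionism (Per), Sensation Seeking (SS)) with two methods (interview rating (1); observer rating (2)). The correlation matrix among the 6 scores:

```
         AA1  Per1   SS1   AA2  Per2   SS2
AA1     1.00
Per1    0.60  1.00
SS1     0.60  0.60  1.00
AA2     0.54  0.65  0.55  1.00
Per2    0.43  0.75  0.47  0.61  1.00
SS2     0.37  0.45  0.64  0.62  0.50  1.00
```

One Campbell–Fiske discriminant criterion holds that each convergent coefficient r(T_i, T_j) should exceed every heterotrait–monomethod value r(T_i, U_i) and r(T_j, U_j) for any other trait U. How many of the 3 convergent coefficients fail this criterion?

1

Each convergent coefficient versus the relevant comparison correlations:
AA (methods 1·2): 0.54 vs {0.60, 0.61, 0.60, 0.62} → fail.
Per (methods 1·2): 0.75 vs {0.60, 0.61, 0.60, 0.50} → pass.
SS (methods 1·2): 0.64 vs {0.60, 0.62, 0.60, 0.50} → pass.
1 of 3 fail.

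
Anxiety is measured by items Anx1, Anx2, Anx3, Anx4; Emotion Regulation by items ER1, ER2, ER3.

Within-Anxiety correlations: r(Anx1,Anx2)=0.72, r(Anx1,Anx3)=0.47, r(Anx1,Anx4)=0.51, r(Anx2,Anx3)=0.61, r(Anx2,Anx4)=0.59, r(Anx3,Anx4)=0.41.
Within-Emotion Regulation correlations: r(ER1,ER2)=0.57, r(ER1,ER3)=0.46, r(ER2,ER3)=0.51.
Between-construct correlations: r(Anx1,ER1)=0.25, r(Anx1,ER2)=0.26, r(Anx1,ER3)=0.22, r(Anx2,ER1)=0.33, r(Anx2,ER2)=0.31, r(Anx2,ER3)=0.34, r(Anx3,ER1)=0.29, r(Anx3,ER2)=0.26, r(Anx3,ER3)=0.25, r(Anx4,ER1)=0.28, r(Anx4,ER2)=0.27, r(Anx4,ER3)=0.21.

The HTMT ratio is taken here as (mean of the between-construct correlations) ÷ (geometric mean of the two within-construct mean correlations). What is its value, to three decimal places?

Mean heterotrait r = 3.27/12 = 0.2725.
Mean within-Anx = 3.31/6 = 0.5517; mean within-ER = 1.54/3 = 0.5133.
Geometric mean = √(0.5517 × 0.5133) = 0.5322.
HTMT = 0.2725 / 0.5322 = 0.512.

0.512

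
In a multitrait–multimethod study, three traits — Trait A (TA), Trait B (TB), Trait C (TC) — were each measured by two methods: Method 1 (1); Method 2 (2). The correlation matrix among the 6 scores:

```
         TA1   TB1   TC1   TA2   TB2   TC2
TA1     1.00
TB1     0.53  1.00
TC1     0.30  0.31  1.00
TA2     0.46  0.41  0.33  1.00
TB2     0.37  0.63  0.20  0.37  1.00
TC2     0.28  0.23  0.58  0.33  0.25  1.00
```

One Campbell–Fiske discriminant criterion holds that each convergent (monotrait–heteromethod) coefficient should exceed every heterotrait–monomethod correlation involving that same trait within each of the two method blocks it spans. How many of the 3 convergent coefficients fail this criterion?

1

Checking each validity diagonal entry against its comparison values:
TA (methods 1·2): 0.46 vs {0.53, 0.37, 0.30, 0.33} → fail.
TB (methods 1·2): 0.63 vs {0.53, 0.37, 0.31, 0.25} → pass.
TC (methods 1·2): 0.58 vs {0.30, 0.33, 0.31, 0.25} → pass.
1 of 3 fail.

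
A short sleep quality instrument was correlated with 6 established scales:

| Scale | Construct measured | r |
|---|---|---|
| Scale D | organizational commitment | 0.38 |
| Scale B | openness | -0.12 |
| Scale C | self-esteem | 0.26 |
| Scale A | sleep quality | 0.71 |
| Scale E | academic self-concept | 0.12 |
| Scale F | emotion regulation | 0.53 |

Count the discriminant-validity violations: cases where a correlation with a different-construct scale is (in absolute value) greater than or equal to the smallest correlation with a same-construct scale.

Convergent (same construct = sleep quality): Scale A.
Smallest convergent = 0.71. Discriminant |r|: 0.38, 0.12, 0.26, 0.12, 0.53; count ≥ 0.71 → 0.

0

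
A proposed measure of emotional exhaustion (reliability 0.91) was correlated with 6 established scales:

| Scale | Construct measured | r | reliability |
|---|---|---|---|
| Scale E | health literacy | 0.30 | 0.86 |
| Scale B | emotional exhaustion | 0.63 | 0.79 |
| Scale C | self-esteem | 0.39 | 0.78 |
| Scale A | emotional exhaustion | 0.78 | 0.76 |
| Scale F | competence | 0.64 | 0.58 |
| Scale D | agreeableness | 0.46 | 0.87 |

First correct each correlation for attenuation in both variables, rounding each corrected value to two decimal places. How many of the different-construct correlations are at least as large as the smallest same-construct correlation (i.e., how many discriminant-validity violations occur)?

Disattenuated r (r / √(r_scale · r_new)):
  Scale E (disc): 0.30 / √(0.86·0.91) = 0.34
  Scale B (conv): 0.63 / √(0.79·0.91) = 0.74
  Scale C (disc): 0.39 / √(0.78·0.91) = 0.46
  Scale A (conv): 0.78 / √(0.76·0.91) = 0.94
  Scale F (disc): 0.64 / √(0.58·0.91) = 0.88
  Scale D (disc): 0.46 / √(0.87·0.91) = 0.52
Smallest convergent = 0.74. Discriminant values: 0.34, 0.46, 0.88, 0.52; count ≥ 0.74 → 1.

1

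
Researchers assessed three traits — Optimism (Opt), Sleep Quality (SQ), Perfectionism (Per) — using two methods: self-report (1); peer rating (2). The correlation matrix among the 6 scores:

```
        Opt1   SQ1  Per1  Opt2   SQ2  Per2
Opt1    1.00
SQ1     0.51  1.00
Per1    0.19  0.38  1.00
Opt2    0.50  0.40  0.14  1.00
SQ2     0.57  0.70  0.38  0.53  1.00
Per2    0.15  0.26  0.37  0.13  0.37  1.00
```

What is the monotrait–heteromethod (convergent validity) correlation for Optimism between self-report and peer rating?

Same trait (Opt), different methods: r(Opt1, Opt2) = 0.50.

0.50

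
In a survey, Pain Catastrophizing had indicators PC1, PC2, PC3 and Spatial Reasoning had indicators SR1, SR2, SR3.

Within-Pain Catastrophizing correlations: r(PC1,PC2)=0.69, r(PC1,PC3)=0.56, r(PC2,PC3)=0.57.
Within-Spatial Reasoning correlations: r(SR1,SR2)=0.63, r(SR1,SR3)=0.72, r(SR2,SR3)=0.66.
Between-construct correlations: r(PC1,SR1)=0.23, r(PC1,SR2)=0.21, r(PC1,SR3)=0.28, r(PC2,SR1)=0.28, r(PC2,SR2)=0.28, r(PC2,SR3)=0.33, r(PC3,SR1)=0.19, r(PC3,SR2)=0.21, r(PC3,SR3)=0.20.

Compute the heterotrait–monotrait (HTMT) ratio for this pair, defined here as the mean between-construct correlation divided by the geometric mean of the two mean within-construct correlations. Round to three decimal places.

0.385

Mean heterotrait r = 2.21/9 = 0.2456.
Mean within-PC = 1.82/3 = 0.6067; mean within-SR = 2.01/3 = 0.6700.
Geometric mean = √(0.6067 × 0.6700) = 0.6376.
HTMT = 0.2456 / 0.6376 = 0.385.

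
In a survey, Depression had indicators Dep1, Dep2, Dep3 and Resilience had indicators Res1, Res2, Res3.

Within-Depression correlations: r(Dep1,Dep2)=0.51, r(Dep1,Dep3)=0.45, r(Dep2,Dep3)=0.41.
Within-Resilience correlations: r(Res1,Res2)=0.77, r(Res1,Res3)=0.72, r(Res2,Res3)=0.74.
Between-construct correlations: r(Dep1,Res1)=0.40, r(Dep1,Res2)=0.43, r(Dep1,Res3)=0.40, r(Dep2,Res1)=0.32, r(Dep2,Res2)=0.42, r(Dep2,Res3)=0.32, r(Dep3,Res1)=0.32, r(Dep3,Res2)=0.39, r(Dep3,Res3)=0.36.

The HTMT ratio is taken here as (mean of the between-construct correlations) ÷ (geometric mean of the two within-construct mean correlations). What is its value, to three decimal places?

0.641

Mean between = 3.36/9 = 0.3733.
Mean within-Dep = 1.37/3 = 0.4567; mean within-Res = 2.23/3 = 0.7433.
Geometric mean = √(0.4567 × 0.7433) = 0.5826.
HTMT = 0.3733 / 0.5826 = 0.641.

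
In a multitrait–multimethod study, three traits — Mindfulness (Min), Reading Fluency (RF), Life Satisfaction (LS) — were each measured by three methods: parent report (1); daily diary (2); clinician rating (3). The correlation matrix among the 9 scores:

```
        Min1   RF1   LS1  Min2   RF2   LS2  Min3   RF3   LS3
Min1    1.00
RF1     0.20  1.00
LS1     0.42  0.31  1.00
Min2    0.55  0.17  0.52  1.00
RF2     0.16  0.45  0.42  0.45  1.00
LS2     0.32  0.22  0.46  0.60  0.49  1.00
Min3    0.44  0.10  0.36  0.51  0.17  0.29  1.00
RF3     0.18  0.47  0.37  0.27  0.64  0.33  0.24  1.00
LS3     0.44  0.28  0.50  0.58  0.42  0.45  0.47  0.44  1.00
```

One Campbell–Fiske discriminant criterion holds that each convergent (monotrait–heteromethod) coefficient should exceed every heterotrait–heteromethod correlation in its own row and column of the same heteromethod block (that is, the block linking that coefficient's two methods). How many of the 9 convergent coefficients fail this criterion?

Each convergent coefficient versus the relevant comparison correlations:
Min (methods 1·2): 0.55 vs {0.16, 0.17, 0.32, 0.52} → pass.
Min (methods 1·3): 0.44 vs {0.18, 0.10, 0.44, 0.36} → fail.
Min (methods 2·3): 0.51 vs {0.27, 0.17, 0.58, 0.29} → fail.
RF (methods 1·2): 0.45 vs {0.17, 0.16, 0.22, 0.42} → pass.
RF (methods 1·3): 0.47 vs {0.10, 0.18, 0.28, 0.37} → pass.
RF (methods 2·3): 0.64 vs {0.17, 0.27, 0.42, 0.33} → pass.
LS (methods 1·2): 0.46 vs {0.52, 0.32, 0.42, 0.22} → fail.
LS (methods 1·3): 0.50 vs {0.36, 0.44, 0.37, 0.28} → pass.
LS (methods 2·3): 0.45 vs {0.29, 0.58, 0.33, 0.42} → fail.
4 of 9 fail.

4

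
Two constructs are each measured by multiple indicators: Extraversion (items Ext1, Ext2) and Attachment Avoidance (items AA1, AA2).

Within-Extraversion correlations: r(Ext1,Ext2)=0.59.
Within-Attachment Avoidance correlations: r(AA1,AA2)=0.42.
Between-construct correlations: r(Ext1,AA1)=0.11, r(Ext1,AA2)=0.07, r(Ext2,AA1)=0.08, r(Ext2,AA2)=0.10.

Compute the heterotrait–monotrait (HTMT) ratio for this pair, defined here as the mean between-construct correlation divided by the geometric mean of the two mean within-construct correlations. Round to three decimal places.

Mean heterotrait r = 0.36/4 = 0.0900.
Mean within-Ext = 0.59/1 = 0.5900; mean within-AA = 0.42/1 = 0.4200.
Geometric mean = √(0.5900 × 0.4200) = 0.4978.
HTMT = 0.0900 / 0.4978 = 0.181.

0.181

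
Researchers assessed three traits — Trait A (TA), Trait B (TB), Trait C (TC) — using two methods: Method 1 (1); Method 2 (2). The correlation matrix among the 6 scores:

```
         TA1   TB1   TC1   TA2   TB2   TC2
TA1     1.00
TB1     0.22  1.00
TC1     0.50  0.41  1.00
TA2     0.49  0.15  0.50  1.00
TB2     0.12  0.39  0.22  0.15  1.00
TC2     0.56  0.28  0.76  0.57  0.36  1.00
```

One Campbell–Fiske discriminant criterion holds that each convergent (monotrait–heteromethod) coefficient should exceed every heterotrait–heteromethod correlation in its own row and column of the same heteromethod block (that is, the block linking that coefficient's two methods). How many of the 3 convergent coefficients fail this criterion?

1

Checking each validity diagonal entry against its comparison values:
TA (methods 1·2): 0.49 vs {0.12, 0.15, 0.56, 0.50} → fail.
TB (methods 1·2): 0.39 vs {0.15, 0.12, 0.28, 0.22} → pass.
TC (methods 1·2): 0.76 vs {0.50, 0.56, 0.22, 0.28} → pass.
1 of 3 fail.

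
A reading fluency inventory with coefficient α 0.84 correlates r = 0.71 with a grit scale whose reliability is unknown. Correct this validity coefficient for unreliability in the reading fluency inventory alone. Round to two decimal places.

Single correction: r_c = r_obs / √r_xx = 0.71 / √0.84 = 0.71 / 0.9165 ≈ 0.77.

0.77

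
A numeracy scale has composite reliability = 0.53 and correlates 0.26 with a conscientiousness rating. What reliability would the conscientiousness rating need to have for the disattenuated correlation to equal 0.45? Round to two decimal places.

0.63

r_true = r_obs / √(r_xx · r_yy) ⇒ 0.45 = 0.26 / √(0.53 · r_yy).
√(0.53 · r_yy) = 0.26 / 0.45 = 0.5778; 0.53 · r_yy = 0.3339; r_yy = 0.3339 / 0.53 ≈ 0.63.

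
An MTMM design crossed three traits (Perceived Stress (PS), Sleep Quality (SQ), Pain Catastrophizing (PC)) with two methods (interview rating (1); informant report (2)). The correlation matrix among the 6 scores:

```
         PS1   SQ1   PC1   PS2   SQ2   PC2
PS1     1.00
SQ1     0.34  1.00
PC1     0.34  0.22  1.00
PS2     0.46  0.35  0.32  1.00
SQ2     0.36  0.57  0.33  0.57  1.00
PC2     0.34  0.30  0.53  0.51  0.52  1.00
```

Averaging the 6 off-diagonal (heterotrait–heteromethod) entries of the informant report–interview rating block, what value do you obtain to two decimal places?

HTHM values (method 2 × method 1): 0.35, 0.32, 0.36, 0.33, 0.34, 0.30; mean = 2.00/6 = 0.33.

0.33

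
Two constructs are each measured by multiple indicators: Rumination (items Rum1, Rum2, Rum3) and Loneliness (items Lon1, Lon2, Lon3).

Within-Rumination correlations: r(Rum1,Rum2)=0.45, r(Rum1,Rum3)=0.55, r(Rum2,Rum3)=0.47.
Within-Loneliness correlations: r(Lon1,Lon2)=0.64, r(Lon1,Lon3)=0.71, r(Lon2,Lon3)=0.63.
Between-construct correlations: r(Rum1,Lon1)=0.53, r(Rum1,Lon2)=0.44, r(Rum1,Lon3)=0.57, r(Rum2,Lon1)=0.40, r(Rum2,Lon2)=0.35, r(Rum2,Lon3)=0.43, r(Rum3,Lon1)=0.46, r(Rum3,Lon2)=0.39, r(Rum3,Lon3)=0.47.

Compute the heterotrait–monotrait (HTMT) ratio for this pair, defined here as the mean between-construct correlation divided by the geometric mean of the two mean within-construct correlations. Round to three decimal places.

Mean heterotrait r = 4.04/9 = 0.4489.
Mean within-Rum = 1.47/3 = 0.4900; mean within-Lon = 1.98/3 = 0.6600.
Geometric mean = √(0.4900 × 0.6600) = 0.5687.
HTMT = 0.4489 / 0.5687 = 0.789.

0.789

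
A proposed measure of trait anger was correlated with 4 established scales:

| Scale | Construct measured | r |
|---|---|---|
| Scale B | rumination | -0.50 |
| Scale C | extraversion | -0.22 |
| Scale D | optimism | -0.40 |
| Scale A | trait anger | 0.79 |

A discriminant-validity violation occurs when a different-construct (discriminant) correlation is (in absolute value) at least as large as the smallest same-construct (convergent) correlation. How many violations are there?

0

Convergent (same construct = trait anger): Scale A.
Smallest convergent = 0.79. Discriminant |r|: 0.50, 0.22, 0.40; count ≥ 0.79 → 0.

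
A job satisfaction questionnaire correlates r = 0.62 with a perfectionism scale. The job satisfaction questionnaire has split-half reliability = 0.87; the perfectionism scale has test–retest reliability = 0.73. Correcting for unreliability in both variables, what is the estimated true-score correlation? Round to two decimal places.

r_true = r_obs / √(r_xx · r_yy) = 0.62 / √(0.87 × 0.73) = 0.62 / √0.6351 = 0.62 / 0.7969 ≈ 0.78.

0.78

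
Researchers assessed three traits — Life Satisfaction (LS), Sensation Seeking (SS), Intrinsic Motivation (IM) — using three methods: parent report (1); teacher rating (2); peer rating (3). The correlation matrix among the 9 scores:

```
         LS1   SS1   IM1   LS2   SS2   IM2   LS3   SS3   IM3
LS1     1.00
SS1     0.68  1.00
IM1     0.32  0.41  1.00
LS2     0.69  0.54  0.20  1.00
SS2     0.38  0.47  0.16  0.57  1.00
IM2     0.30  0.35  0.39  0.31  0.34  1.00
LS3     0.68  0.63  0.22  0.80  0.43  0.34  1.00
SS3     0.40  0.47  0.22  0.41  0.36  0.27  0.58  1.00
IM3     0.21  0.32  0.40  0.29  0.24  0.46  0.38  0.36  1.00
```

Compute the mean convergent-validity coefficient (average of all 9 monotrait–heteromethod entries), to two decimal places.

0.52

Convergent values: 0.69, 0.68, 0.80, 0.47, 0.47, 0.36, 0.39, 0.40, 0.46; mean = 4.72/9 = 0.52.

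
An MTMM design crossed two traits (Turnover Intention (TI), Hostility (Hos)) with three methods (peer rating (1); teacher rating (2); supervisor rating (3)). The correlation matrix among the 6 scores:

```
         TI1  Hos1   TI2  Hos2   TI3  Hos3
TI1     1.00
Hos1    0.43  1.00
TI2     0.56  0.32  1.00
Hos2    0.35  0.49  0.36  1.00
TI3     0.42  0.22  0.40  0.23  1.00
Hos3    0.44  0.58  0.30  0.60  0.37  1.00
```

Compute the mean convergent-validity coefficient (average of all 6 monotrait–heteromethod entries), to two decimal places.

0.51

Convergent values: 0.56, 0.42, 0.40, 0.49, 0.58, 0.60; mean = 3.05/6 = 0.51.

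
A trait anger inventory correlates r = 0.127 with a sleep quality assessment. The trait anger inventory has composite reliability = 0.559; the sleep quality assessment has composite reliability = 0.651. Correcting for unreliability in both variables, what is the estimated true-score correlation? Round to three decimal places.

0.211

r_true = r_obs / √(r_xx · r_yy) = 0.127 / √(0.559 × 0.651) = 0.127 / √0.363909 = 0.127 / 0.6032 ≈ 0.211.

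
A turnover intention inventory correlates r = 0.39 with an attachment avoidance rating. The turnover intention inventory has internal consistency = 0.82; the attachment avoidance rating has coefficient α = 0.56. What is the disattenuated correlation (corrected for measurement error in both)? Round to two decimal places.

0.58

r_true = r_obs / √(r_xx · r_yy) = 0.39 / √(0.82 × 0.56) = 0.39 / √0.4592 = 0.39 / 0.6776 ≈ 0.58.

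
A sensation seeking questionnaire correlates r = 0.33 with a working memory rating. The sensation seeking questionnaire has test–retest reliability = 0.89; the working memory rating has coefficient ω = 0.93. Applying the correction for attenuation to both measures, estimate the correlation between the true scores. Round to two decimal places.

0.36

r_true = r_obs / √(r_xx · r_yy) = 0.33 / √(0.89 × 0.93) = 0.33 / √0.8277 = 0.33 / 0.9098 ≈ 0.36.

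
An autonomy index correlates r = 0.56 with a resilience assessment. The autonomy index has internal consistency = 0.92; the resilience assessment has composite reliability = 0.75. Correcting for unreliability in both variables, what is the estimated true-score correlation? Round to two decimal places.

0.67

r_true = r_obs / √(r_xx · r_yy) = 0.56 / √(0.92 × 0.75) = 0.56 / √0.6900 = 0.56 / 0.8307 ≈ 0.67.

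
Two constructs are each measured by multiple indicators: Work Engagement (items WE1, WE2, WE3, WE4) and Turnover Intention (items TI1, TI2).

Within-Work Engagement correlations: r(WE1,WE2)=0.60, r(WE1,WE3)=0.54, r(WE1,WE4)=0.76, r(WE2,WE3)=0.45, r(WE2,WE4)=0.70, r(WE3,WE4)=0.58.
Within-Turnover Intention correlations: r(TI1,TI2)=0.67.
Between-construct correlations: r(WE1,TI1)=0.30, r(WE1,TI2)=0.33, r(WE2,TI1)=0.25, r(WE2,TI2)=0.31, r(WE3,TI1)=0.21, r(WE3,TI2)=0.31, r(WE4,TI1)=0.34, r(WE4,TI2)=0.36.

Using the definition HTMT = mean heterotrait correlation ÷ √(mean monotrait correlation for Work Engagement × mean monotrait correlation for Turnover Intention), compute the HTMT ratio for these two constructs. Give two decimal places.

Mean heterotrait r = 2.41/8 = 0.3013.
Mean within-WE = 3.63/6 = 0.6050; mean within-TI = 0.67/1 = 0.6700.
Geometric mean = √(0.6050 × 0.6700) = 0.6367.
HTMT = 0.3013 / 0.6367 = 0.47.

0.47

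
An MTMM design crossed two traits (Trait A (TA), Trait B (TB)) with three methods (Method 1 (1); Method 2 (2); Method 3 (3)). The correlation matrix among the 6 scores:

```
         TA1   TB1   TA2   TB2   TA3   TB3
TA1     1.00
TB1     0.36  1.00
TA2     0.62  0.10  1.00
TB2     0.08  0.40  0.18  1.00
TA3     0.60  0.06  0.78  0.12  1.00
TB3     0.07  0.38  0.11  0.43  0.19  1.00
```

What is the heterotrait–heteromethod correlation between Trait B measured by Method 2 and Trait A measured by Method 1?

Different traits and methods: r(TB2, TA1) = 0.08.

0.08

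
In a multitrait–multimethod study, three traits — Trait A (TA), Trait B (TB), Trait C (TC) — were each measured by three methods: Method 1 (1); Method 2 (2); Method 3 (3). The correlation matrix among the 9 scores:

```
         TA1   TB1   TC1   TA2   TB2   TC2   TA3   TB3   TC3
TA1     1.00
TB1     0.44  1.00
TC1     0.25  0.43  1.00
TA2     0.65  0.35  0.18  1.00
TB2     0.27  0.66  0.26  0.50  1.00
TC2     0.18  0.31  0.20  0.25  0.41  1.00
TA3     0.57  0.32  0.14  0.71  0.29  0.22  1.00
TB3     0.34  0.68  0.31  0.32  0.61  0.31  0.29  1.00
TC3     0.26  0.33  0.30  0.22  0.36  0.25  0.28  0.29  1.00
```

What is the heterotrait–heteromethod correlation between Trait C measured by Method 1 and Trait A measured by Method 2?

0.18

Different traits and methods: r(TC1, TA2) = 0.18.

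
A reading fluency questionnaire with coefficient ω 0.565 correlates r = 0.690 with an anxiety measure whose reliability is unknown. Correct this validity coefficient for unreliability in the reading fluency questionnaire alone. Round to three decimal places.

0.918

Single correction: r_c = r_obs / √r_xx = 0.690 / √0.565 = 0.690 / 0.7517 ≈ 0.918.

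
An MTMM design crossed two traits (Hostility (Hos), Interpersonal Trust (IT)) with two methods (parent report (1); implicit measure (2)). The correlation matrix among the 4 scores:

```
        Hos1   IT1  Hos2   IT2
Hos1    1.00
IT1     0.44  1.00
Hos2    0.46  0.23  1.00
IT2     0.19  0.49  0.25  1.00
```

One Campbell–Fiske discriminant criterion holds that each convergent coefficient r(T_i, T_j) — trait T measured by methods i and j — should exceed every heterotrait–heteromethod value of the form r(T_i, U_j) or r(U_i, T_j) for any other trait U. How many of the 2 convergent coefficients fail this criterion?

Convergent coefficients and their comparison sets:
Hos (methods 1·2): 0.46 vs {0.19, 0.23} → pass.
IT (methods 1·2): 0.49 vs {0.23, 0.19} → pass.
0 of 2 fail.

0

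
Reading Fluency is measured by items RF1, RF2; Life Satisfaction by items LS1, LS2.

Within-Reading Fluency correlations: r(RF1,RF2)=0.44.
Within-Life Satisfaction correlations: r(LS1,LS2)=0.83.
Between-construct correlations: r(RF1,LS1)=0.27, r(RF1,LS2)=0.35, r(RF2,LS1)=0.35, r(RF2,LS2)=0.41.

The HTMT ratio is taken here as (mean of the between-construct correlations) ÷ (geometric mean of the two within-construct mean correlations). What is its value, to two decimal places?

Mean between = 1.38/4 = 0.3450.
Mean within-RF = 0.44/1 = 0.4400; mean within-LS = 0.83/1 = 0.8300.
Geometric mean = √(0.4400 × 0.8300) = 0.6043.
HTMT = 0.3450 / 0.6043 = 0.57.

0.57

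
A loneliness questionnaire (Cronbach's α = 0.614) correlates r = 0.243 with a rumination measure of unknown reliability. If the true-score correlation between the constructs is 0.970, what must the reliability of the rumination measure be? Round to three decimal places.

0.102

r_true = r_obs / √(r_xx · r_yy) ⇒ 0.970 = 0.243 / √(0.614 · r_yy).
√(0.614 · r_yy) = 0.243 / 0.970 = 0.2505; 0.614 · r_yy = 0.0628; r_yy = 0.0628 / 0.614 ≈ 0.102.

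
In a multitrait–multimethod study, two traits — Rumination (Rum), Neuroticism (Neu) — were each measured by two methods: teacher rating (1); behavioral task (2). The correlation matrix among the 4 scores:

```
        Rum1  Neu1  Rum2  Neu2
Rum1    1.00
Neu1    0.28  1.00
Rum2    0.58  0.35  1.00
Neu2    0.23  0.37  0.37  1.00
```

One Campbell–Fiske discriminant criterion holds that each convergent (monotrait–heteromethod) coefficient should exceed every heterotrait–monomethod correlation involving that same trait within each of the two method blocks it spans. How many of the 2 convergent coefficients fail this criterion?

1

Checking each validity diagonal entry against its comparison values:
Rum (methods 1·2): 0.58 vs {0.28, 0.37} → pass.
Neu (methods 1·2): 0.37 vs {0.28, 0.37} → fail.
1 of 2 fail.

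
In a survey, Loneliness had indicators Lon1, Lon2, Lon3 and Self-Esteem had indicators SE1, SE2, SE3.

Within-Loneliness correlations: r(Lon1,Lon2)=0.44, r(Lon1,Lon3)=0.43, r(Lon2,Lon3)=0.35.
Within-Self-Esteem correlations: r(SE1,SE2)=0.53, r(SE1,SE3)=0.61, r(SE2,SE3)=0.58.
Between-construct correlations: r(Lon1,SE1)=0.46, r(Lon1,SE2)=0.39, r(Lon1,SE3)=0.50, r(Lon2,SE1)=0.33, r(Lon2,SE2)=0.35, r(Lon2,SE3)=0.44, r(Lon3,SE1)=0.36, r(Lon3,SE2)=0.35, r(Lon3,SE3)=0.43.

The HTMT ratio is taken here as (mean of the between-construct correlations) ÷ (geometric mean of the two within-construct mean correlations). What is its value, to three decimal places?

0.831

Between-construct mean = 3.61/9 = 0.4011.
Mean within-Lon = 1.22/3 = 0.4067; mean within-SE = 1.72/3 = 0.5733.
Geometric mean = √(0.4067 × 0.5733) = 0.4829.
HTMT = 0.4011 / 0.4829 = 0.831.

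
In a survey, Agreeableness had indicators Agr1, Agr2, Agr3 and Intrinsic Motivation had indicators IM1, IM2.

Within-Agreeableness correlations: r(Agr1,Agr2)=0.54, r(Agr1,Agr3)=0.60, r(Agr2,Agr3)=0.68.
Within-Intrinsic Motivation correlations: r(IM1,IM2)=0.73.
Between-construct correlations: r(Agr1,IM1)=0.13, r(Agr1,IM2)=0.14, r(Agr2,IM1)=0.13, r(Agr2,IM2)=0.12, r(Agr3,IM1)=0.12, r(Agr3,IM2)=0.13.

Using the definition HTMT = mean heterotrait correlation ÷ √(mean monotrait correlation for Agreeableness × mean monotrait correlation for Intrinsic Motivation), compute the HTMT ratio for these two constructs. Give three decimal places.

Mean between = 0.77/6 = 0.1283.
Mean within-Agr = 1.82/3 = 0.6067; mean within-IM = 0.73/1 = 0.7300.
Geometric mean = √(0.6067 × 0.7300) = 0.6655.
HTMT = 0.1283 / 0.6655 = 0.193.

0.193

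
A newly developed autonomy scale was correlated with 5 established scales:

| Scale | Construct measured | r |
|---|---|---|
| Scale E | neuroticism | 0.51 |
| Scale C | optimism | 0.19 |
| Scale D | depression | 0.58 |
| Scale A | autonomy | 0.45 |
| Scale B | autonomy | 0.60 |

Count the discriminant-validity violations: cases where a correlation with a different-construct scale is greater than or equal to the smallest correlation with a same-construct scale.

Convergent (same construct = autonomy): Scale A, Scale B.
Smallest convergent = 0.45. Discriminant values: 0.51, 0.19, 0.58; count ≥ 0.45 → 2.

2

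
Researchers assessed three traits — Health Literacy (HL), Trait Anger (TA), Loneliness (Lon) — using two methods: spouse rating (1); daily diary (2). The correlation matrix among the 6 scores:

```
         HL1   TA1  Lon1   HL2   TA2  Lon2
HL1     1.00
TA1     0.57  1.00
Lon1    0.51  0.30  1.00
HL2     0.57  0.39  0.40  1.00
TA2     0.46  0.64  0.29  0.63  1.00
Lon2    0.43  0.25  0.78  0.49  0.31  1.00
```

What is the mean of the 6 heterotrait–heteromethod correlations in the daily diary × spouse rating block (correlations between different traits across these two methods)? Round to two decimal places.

0.37

HTHM values (method 2 × method 1): 0.39, 0.40, 0.46, 0.29, 0.43, 0.25; mean = 2.22/6 = 0.37.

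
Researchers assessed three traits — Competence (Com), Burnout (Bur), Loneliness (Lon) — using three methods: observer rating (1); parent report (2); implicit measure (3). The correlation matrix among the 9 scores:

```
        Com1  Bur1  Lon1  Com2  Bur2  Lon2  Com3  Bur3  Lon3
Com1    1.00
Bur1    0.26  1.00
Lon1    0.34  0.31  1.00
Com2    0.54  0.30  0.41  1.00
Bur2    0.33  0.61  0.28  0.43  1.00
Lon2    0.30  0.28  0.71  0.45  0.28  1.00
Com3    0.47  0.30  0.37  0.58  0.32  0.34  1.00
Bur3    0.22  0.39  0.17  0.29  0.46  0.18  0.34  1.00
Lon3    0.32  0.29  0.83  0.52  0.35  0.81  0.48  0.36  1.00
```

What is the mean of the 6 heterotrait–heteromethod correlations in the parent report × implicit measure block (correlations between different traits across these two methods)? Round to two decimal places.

HTHM values (method 2 × method 3): 0.29, 0.52, 0.32, 0.35, 0.34, 0.18; mean = 2.00/6 = 0.33.

0.33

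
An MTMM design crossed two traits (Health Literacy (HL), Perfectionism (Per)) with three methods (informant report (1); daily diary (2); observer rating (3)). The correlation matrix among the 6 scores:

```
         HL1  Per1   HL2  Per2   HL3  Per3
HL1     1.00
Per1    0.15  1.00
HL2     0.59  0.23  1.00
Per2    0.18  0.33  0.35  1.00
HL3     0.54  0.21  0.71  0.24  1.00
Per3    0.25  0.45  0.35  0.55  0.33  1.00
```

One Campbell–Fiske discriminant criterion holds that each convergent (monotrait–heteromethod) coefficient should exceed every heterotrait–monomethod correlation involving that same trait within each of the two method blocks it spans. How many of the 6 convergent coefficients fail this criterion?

1

Convergent coefficients and their comparison sets:
HL (methods 1·2): 0.59 vs {0.15, 0.35} → pass.
HL (methods 1·3): 0.54 vs {0.15, 0.33} → pass.
HL (methods 2·3): 0.71 vs {0.35, 0.33} → pass.
Per (methods 1·2): 0.33 vs {0.15, 0.35} → fail.
Per (methods 1·3): 0.45 vs {0.15, 0.33} → pass.
Per (methods 2·3): 0.55 vs {0.35, 0.33} → pass.
1 of 6 fail.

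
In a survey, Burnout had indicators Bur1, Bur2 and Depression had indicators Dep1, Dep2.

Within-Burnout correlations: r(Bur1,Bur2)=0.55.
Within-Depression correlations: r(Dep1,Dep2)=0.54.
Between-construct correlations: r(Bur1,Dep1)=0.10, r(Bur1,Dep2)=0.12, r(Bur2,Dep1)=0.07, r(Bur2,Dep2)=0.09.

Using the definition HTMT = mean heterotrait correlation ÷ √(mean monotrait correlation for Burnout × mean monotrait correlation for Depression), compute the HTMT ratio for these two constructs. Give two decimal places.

0.17

Mean heterotrait r = 0.38/4 = 0.0950.
Mean within-Bur = 0.55/1 = 0.5500; mean within-Dep = 0.54/1 = 0.5400.
Geometric mean = √(0.5500 × 0.5400) = 0.5450.
HTMT = 0.0950 / 0.5450 = 0.17.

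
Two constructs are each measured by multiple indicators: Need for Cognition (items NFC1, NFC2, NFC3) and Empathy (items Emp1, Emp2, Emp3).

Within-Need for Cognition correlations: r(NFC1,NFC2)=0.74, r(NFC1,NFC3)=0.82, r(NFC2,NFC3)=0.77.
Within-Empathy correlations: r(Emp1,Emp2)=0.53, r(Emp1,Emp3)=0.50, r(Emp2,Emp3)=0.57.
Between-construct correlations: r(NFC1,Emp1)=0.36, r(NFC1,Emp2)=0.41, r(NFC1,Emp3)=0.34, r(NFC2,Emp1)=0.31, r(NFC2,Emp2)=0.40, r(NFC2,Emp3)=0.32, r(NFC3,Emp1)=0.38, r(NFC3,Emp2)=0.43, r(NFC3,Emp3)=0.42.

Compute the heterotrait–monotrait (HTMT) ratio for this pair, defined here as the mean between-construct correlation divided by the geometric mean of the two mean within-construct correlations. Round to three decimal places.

Mean between = 3.37/9 = 0.3744.
Mean within-NFC = 2.33/3 = 0.7767; mean within-Emp = 1.60/3 = 0.5333.
Geometric mean = √(0.7767 × 0.5333) = 0.6436.
HTMT = 0.3744 / 0.6436 = 0.582.

0.582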